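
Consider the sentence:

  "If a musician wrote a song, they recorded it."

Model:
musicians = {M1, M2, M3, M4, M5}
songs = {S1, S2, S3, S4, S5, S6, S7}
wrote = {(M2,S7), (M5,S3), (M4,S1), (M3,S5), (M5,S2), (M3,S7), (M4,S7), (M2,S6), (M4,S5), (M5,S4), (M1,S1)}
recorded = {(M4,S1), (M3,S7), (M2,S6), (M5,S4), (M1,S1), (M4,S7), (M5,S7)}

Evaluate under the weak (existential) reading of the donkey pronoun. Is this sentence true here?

"it" takes "a song" as antecedent — a donkey pronoun bound across the clause boundary.
Weak reading: every musician m with some wrote-song has at least one wrote-song s such that recorded(m,s).
Per musician: M1:✓  M2:✓  M3:✓  M4:✓  M5:✓
Every musician in the restrictor has a witness.

True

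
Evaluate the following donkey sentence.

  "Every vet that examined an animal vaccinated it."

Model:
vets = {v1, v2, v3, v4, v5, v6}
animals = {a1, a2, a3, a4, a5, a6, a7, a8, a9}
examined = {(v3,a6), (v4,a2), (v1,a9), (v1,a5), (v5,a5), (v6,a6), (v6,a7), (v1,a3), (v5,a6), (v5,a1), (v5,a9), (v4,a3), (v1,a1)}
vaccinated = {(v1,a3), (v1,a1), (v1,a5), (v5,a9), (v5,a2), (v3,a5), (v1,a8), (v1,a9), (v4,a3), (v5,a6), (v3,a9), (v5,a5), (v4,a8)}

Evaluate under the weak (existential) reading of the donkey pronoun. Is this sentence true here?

False

"it" takes "an animal" as antecedent — a donkey pronoun bound across the clause boundary.
Weak reading: every vet v with some examined-animal has at least one examined-animal a such that vaccinated(v,a).
Per vet: v1:✓  v3:✗  v4:✓  v5:✓  v6:✗
v3 has no witness among its examined-animals.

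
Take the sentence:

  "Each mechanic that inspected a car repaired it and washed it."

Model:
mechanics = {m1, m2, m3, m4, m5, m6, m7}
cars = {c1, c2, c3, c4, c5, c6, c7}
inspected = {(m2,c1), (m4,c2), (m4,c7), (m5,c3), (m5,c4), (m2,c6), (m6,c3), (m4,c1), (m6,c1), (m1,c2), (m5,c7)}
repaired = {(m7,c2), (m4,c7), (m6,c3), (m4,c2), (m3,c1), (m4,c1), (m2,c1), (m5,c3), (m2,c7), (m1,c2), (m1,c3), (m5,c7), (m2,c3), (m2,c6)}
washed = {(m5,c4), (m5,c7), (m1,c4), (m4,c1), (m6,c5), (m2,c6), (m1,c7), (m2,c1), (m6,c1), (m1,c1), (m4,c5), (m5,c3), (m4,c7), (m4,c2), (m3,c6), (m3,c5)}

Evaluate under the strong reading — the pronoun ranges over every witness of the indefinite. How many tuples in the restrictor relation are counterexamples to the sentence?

"it" takes "a car" as antecedent — a donkey pronoun bound across the clause boundary.
Strong reading: for every (m,c) with inspected(m,c), repaired(m,c) ∧ washed(m,c).
Restrictor pairs: (m1,c2) ✗  (m2,c1) ✓  (m2,c6) ✓  (m4,c1) ✓  (m4,c2) ✓  (m4,c7) ✓  (m5,c3) ✓  (m5,c4) ✗  (m5,c7) ✓  (m6,c1) ✗  (m6,c3) ✗
Counterexamples (restrictor pairs failing the scope): 4.

4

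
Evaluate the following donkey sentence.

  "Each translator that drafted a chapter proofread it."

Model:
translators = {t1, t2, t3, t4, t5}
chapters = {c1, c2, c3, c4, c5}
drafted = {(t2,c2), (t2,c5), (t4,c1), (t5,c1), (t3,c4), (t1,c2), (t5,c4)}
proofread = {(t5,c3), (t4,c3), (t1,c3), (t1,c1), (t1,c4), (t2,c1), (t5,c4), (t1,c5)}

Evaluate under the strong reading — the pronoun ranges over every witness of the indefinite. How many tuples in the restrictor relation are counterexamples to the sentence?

6

"it" takes "a chapter" as antecedent — a donkey pronoun bound across the clause boundary.
Strong reading: for every (t,c) with drafted(t,c), proofread(t,c).
Restrictor pairs: (t1,c2) ✗  (t2,c2) ✗  (t2,c5) ✗  (t3,c4) ✗  (t4,c1) ✗  (t5,c1) ✗  (t5,c4) ✓
Counterexamples (restrictor pairs failing the scope): 6.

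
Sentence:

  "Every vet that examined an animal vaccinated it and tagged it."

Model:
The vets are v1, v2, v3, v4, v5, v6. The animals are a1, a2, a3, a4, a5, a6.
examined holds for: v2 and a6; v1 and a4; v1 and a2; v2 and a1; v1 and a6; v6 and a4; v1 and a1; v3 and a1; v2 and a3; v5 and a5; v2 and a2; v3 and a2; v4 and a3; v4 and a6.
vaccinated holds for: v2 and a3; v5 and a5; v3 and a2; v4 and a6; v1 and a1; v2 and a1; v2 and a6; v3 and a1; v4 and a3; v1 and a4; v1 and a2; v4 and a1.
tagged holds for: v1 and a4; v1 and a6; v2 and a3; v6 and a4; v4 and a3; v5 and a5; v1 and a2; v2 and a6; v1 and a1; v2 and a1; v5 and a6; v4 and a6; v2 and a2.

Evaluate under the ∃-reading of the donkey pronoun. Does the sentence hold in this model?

"it" takes "an animal" as antecedent — a donkey pronoun bound across the clause boundary.
Weak reading: every vet v with some examined-animal has at least one examined-animal a such that vaccinated(v,a) ∧ tagged(v,a).
Per vet: v1:✓  v2:✓  v3:✗  v4:✓  v5:✓  v6:✗
v3 has no witness among its examined-animals.

False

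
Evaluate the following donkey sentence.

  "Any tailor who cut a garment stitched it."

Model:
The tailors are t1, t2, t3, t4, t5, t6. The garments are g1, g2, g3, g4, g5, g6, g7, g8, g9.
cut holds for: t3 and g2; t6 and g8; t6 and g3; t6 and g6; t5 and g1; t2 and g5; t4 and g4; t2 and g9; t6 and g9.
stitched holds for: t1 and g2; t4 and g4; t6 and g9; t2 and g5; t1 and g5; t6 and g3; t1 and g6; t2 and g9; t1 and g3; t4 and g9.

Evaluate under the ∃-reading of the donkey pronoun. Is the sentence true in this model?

"it" takes "a garment" as antecedent — a donkey pronoun bound across the clause boundary.
Weak reading: every tailor t with some cut-garment has at least one cut-garment g such that stitched(t,g).
Per tailor: t2:✓  t3:✗  t4:✓  t5:✗  t6:✓
t3 has no witness among its cut-garments.

False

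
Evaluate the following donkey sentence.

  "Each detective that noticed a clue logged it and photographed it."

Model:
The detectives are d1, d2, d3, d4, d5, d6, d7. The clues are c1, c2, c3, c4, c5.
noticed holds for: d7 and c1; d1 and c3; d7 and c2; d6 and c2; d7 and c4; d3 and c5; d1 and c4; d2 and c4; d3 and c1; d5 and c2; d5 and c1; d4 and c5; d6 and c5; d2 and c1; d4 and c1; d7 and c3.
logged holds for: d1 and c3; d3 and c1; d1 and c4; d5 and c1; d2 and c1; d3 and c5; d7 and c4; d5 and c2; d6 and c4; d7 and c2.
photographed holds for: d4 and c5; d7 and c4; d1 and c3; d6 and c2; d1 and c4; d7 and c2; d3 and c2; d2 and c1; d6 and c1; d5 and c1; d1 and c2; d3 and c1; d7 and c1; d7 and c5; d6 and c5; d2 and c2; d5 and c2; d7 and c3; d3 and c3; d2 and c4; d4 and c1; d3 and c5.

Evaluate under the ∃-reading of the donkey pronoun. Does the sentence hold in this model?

False

"it" takes "a clue" as antecedent — a donkey pronoun bound across the clause boundary.
Weak reading: every detective d with some noticed-clue has at least one noticed-clue c such that logged(d,c) ∧ photographed(d,c).
Per detective: d1:✓  d2:✓  d3:✓  d4:✗  d5:✓  d6:✗  d7:✓
d4 has no witness among its noticed-clues.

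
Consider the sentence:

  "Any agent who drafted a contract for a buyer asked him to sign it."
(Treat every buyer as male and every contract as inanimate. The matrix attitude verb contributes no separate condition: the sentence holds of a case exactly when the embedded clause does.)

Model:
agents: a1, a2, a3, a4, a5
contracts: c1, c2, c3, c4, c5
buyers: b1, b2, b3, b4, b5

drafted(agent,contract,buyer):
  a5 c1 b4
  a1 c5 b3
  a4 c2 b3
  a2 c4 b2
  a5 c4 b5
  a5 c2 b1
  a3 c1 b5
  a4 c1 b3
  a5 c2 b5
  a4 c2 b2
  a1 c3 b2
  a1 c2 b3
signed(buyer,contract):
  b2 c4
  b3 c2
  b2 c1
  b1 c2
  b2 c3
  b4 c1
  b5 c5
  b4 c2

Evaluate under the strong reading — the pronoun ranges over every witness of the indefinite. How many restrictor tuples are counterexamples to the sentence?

6

"him" takes "a buyer" as antecedent and "it" takes "a contract"; both are donkey pronouns co-varying with the restrictor.
Strong reading: for every (a,c,b) with drafted(a,c,b), signed(b,c).
Restrictor triples: (a1,c2,b3)→signed(b3,c2) ✓  (a1,c3,b2)→signed(b2,c3) ✓  (a1,c5,b3)→signed(b3,c5) ✗  (a2,c4,b2)→signed(b2,c4) ✓  (a3,c1,b5)→signed(b5,c1) ✗  (a4,c1,b3)→signed(b3,c1) ✗  (a4,c2,b2)→signed(b2,c2) ✗  (a4,c2,b3)→signed(b3,c2) ✓  (a5,c1,b4)→signed(b4,c1) ✓  (a5,c2,b1)→signed(b1,c2) ✓  (a5,c2,b5)→signed(b5,c2) ✗  (a5,c4,b5)→signed(b5,c4) ✗
Counterexamples (restrictor triples failing the scope): 6.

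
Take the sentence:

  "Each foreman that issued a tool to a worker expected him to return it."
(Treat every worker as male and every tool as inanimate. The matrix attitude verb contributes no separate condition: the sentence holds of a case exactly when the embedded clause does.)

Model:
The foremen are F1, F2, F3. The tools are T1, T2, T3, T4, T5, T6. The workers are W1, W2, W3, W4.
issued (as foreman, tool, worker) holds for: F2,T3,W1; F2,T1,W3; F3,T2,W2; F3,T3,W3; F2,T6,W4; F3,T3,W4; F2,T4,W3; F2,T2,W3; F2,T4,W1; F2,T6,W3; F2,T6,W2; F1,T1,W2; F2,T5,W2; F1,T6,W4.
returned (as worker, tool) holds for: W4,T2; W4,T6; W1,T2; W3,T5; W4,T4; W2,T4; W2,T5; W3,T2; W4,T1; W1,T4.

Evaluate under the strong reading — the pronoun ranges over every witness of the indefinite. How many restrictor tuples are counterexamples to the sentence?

9

"him" takes "a worker" as antecedent and "it" takes "a tool"; both are donkey pronouns co-varying with the restrictor.
Strong reading: for every (f,t,w) with issued(f,t,w), returned(w,t).
Restrictor triples: (F1,T1,W2)→returned(W2,T1) ✗  (F1,T6,W4)→returned(W4,T6) ✓  (F2,T1,W3)→returned(W3,T1) ✗  (F2,T2,W3)→returned(W3,T2) ✓  (F2,T3,W1)→returned(W1,T3) ✗  (F2,T4,W1)→returned(W1,T4) ✓  (F2,T4,W3)→returned(W3,T4) ✗  (F2,T5,W2)→returned(W2,T5) ✓  (F2,T6,W2)→returned(W2,T6) ✗  (F2,T6,W3)→returned(W3,T6) ✗  (F2,T6,W4)→returned(W4,T6) ✓  (F3,T2,W2)→returned(W2,T2) ✗  (F3,T3,W3)→returned(W3,T3) ✗  (F3,T3,W4)→returned(W4,T3) ✗
Counterexamples (restrictor triples failing the scope): 9.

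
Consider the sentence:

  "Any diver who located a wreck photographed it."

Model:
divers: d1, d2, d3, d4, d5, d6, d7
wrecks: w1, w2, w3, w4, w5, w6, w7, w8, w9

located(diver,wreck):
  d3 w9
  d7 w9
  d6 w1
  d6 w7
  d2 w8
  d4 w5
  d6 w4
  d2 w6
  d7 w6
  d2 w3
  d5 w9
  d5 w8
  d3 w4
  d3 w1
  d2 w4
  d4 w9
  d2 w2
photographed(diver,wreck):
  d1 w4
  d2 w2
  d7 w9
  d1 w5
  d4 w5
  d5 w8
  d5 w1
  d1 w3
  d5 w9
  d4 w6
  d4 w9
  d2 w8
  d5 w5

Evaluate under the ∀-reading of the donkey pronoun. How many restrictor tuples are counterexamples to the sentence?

"it" takes "a wreck" as antecedent — a donkey pronoun bound across the clause boundary.
Strong reading: for every (d,w) with located(d,w), photographed(d,w).
Restrictor pairs: (d2,w2) ✓  (d2,w3) ✗  (d2,w4) ✗  (d2,w6) ✗  (d2,w8) ✓  (d3,w1) ✗  (d3,w4) ✗  (d3,w9) ✗  (d4,w5) ✓  (d4,w9) ✓  (d5,w8) ✓  (d5,w9) ✓  (d6,w1) ✗  (d6,w4) ✗  (d6,w7) ✗  (d7,w6) ✗  (d7,w9) ✓
Counterexamples (restrictor pairs failing the scope): 10.

10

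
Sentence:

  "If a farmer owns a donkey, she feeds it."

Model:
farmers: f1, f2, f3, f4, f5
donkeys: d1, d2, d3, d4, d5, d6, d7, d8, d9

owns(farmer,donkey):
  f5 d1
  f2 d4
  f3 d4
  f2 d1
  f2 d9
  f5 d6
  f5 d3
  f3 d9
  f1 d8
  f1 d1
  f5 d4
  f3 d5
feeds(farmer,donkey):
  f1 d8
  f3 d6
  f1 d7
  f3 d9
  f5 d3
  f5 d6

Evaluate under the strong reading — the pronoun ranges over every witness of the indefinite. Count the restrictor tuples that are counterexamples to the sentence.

8

"it" takes "a donkey" as antecedent — a donkey pronoun bound across the clause boundary.
Strong reading: for every (f,d) with owns(f,d), feeds(f,d).
Restrictor pairs: (f1,d1) ✗  (f1,d8) ✓  (f2,d1) ✗  (f2,d4) ✗  (f2,d9) ✗  (f3,d4) ✗  (f3,d5) ✗  (f3,d9) ✓  (f5,d1) ✗  (f5,d3) ✓  (f5,d4) ✗  (f5,d6) ✓
Counterexamples (restrictor pairs failing the scope): 8.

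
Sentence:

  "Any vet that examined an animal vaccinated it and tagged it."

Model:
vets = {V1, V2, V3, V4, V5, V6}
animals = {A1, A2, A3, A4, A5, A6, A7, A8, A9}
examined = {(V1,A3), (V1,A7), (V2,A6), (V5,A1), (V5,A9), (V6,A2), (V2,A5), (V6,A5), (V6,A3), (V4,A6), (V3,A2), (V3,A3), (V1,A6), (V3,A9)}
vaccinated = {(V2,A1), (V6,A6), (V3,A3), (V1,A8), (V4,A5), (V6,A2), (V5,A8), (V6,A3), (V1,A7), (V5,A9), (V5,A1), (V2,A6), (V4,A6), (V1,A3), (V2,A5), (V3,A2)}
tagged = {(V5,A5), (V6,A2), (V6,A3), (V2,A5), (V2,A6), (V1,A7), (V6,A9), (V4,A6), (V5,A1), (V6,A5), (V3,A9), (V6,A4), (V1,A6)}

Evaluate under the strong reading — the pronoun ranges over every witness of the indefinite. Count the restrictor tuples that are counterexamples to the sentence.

7

"it" takes "an animal" as antecedent — a donkey pronoun bound across the clause boundary.
Strong reading: for every (v,a) with examined(v,a), vaccinated(v,a) ∧ tagged(v,a).
Restrictor pairs: (V1,A3) ✗  (V1,A6) ✗  (V1,A7) ✓  (V2,A5) ✓  (V2,A6) ✓  (V3,A2) ✗  (V3,A3) ✗  (V3,A9) ✗  (V4,A6) ✓  (V5,A1) ✓  (V5,A9) ✗  (V6,A2) ✓  (V6,A3) ✓  (V6,A5) ✗
Counterexamples (restrictor pairs failing the scope): 7.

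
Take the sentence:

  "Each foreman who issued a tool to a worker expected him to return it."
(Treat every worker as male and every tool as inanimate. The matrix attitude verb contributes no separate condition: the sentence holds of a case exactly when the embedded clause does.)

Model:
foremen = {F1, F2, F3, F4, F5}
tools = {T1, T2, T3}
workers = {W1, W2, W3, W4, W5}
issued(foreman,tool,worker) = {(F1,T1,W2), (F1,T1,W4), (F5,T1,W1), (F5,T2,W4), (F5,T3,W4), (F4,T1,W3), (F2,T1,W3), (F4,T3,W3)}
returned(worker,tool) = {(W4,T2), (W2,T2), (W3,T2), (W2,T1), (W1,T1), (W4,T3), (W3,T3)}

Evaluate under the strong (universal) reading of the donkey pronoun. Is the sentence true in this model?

False

"him" takes "a worker" as antecedent and "it" takes "a tool"; both are donkey pronouns co-varying with the restrictor.
Strong reading: for every (f,t,w) with issued(f,t,w), returned(w,t).
Restrictor triples: (F1,T1,W2)→returned(W2,T1) ✓  (F1,T1,W4)→returned(W4,T1) ✗  (F2,T1,W3)→returned(W3,T1) ✗  (F4,T1,W3)→returned(W3,T1) ✗  (F4,T3,W3)→returned(W3,T3) ✓  (F5,T1,W1)→returned(W1,T1) ✓  (F5,T2,W4)→returned(W4,T2) ✓  (F5,T3,W4)→returned(W4,T3) ✓
Counterexample: (F1,T1,W4) — returned(W4,T1) does not hold.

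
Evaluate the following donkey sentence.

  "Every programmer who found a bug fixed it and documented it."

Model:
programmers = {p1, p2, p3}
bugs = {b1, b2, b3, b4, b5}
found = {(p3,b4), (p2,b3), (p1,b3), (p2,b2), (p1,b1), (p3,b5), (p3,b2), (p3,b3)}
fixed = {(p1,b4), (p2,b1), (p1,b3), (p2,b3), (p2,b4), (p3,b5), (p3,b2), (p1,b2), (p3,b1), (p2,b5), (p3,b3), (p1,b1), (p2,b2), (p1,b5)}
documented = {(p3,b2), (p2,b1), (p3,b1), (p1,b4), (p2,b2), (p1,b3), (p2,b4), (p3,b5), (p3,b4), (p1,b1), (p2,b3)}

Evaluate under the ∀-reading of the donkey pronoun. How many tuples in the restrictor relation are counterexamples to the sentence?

"it" takes "a bug" as antecedent — a donkey pronoun bound across the clause boundary.
Strong reading: for every (p,b) with found(p,b), fixed(p,b) ∧ documented(p,b).
Restrictor pairs: (p1,b1) ✓  (p1,b3) ✓  (p2,b2) ✓  (p2,b3) ✓  (p3,b2) ✓  (p3,b3) ✗  (p3,b4) ✗  (p3,b5) ✓
Counterexamples (restrictor pairs failing the scope): 2.

2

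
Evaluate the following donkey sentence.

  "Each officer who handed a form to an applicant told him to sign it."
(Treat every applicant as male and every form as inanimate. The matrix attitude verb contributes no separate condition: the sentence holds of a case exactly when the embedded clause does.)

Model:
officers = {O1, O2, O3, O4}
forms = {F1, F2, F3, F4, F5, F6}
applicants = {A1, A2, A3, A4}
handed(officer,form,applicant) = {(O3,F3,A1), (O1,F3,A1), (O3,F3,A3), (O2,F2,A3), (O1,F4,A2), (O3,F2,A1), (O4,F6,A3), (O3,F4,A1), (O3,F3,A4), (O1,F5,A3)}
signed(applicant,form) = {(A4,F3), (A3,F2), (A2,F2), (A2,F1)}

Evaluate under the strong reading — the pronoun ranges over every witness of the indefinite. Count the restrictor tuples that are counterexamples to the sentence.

8

"him" takes "an applicant" as antecedent and "it" takes "a form"; both are donkey pronouns co-varying with the restrictor.
Strong reading: for every (o,f,a) with handed(o,f,a), signed(a,f).
Restrictor triples: (O1,F3,A1)→signed(A1,F3) ✗  (O1,F4,A2)→signed(A2,F4) ✗  (O1,F5,A3)→signed(A3,F5) ✗  (O2,F2,A3)→signed(A3,F2) ✓  (O3,F2,A1)→signed(A1,F2) ✗  (O3,F3,A1)→signed(A1,F3) ✗  (O3,F3,A3)→signed(A3,F3) ✗  (O3,F3,A4)→signed(A4,F3) ✓  (O3,F4,A1)→signed(A1,F4) ✗  (O4,F6,A3)→signed(A3,F6) ✗
Counterexamples (restrictor triples failing the scope): 8.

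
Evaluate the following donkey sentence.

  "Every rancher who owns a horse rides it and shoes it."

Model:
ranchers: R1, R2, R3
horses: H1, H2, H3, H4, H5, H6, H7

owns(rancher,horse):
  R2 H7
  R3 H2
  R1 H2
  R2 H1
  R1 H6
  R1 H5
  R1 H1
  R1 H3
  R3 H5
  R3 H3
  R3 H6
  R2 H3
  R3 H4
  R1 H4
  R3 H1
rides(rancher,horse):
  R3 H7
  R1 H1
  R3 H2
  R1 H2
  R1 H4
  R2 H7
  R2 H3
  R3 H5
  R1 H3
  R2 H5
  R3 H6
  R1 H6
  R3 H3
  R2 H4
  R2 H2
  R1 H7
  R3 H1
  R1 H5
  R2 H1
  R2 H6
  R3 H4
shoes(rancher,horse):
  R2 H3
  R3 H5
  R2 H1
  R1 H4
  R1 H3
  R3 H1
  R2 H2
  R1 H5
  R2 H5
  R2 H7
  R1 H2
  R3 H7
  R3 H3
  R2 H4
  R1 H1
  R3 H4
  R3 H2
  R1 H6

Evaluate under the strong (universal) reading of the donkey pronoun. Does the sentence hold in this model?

"it" takes "a horse" as antecedent — a donkey pronoun bound across the clause boundary.
Strong reading: for every (r,h) with owns(r,h), rides(r,h) ∧ shoes(r,h).
Restrictor pairs: (R1,H1) ✓  (R1,H2) ✓  (R1,H3) ✓  (R1,H4) ✓  (R1,H5) ✓  (R1,H6) ✓  (R2,H1) ✓  (R2,H3) ✓  (R2,H7) ✓  (R3,H1) ✓  (R3,H2) ✓  (R3,H3) ✓  (R3,H4) ✓  (R3,H5) ✓  (R3,H6) ✗
Counterexample: (R3,H6) is in owns but fails the scope.

False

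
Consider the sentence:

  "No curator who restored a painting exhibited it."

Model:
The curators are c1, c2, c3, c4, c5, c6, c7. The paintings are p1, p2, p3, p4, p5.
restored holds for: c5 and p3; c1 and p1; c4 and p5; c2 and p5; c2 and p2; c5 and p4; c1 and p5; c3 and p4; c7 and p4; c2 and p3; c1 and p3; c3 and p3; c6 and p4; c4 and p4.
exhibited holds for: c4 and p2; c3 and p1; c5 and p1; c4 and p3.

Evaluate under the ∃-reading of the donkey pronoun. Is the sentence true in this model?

"it" takes "a painting" as antecedent — a donkey pronoun bound across the clause boundary.
Truth condition: for no (c,p) with restored(c,p) does exhibited(c,p) hold.
Restrictor pairs — does the scope hold? (c1,p1):fails  (c1,p3):fails  (c1,p5):fails  (c2,p2):fails  (c2,p3):fails  (c2,p5):fails  (c3,p3):fails  (c3,p4):fails  (c4,p4):fails  (c4,p5):fails  (c5,p3):fails  (c5,p4):fails  (c6,p4):fails  (c7,p4):fails
Scope holds for no restrictor pair, so the sentence is true.

True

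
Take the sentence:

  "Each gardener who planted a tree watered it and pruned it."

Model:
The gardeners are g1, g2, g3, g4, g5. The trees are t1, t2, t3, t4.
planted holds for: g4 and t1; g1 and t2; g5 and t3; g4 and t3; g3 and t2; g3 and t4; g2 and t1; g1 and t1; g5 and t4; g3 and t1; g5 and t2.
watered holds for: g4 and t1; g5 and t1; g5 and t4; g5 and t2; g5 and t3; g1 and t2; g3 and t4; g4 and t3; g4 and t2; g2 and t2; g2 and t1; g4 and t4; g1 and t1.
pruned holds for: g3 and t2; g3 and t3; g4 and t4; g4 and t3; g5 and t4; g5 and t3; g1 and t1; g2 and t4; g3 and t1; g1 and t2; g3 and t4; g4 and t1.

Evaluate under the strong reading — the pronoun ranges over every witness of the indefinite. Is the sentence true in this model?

"it" takes "a tree" as antecedent — a donkey pronoun bound across the clause boundary.
Strong reading: for every (g,t) with planted(g,t), watered(g,t) ∧ pruned(g,t).
Restrictor pairs: (g1,t1) ✓  (g1,t2) ✓  (g2,t1) ✗  (g3,t1) ✗  (g3,t2) ✗  (g3,t4) ✓  (g4,t1) ✓  (g4,t3) ✓  (g5,t2) ✗  (g5,t3) ✓  (g5,t4) ✓
Counterexample: (g2,t1) is in planted but fails the scope.

False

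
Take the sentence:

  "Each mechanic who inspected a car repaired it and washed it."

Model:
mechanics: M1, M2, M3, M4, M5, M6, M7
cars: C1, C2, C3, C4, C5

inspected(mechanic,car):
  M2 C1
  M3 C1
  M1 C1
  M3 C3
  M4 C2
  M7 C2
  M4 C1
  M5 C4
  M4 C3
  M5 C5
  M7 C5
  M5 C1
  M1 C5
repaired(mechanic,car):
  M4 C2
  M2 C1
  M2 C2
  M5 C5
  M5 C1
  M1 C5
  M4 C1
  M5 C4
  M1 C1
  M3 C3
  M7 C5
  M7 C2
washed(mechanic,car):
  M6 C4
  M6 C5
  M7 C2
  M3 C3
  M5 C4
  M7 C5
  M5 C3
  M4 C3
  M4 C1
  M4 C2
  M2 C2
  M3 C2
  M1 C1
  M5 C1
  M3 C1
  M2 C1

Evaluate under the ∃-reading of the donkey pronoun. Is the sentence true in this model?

"it" takes "a car" as antecedent — a donkey pronoun bound across the clause boundary.
Weak reading: every mechanic m with some inspected-car has at least one inspected-car c such that repaired(m,c) ∧ washed(m,c).
Per mechanic: M1:✓  M2:✓  M3:✓  M4:✓  M5:✓  M7:✓
Every mechanic in the restrictor has a witness.

True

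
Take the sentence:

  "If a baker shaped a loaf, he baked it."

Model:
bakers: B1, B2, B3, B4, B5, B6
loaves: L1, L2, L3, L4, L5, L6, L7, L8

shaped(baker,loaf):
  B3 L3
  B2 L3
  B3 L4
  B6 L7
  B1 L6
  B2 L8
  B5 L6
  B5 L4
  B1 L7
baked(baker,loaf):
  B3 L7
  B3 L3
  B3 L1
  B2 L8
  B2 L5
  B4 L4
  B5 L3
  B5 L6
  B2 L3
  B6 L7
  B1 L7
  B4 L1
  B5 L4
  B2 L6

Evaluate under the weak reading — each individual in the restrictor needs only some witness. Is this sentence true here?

"it" takes "a loaf" as antecedent — a donkey pronoun bound across the clause boundary.
Weak reading: every baker b with some shaped-loaf has at least one shaped-loaf l such that baked(b,l).
Per baker: B1:✓  B2:✓  B3:✓  B5:✓  B6:✓
Every baker in the restrictor has a witness.

True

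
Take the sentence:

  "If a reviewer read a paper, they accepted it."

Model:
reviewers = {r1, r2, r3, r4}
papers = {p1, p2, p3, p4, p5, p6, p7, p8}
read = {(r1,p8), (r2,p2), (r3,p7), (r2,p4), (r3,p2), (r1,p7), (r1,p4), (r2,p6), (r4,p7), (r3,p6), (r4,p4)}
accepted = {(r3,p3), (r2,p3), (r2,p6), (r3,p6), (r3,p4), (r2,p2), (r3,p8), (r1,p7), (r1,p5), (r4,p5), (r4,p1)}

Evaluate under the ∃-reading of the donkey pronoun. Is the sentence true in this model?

"it" takes "a paper" as antecedent — a donkey pronoun bound across the clause boundary.
Weak reading: every reviewer r with some read-paper has at least one read-paper p such that accepted(r,p).
Per reviewer: r1:✓  r2:✓  r3:✓  r4:✗
r4 has no witness among its read-papers.

False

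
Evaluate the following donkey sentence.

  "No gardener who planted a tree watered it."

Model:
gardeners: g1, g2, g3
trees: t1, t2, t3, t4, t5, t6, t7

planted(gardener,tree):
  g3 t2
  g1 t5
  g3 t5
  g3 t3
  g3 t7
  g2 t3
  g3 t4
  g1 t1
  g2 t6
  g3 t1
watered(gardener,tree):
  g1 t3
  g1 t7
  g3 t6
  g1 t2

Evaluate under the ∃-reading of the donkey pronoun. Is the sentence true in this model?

True

"it" takes "a tree" as antecedent — a donkey pronoun bound across the clause boundary.
Truth condition: for no (g,t) with planted(g,t) does watered(g,t) hold.
Restrictor pairs — does the scope hold? (g1,t1):fails  (g1,t5):fails  (g2,t3):fails  (g2,t6):fails  (g3,t1):fails  (g3,t2):fails  (g3,t3):fails  (g3,t4):fails  (g3,t5):fails  (g3,t7):fails
Scope holds for no restrictor pair, so the sentence is true.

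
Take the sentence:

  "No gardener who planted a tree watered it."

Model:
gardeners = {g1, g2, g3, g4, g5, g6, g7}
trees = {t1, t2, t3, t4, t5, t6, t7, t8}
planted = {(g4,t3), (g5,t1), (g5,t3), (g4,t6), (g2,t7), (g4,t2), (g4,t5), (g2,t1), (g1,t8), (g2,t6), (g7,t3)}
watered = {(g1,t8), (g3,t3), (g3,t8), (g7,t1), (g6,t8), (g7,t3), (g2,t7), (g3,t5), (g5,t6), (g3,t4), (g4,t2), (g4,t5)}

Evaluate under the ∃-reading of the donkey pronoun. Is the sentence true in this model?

"it" takes "a tree" as antecedent — a donkey pronoun bound across the clause boundary.
Truth condition: for no (g,t) with planted(g,t) does watered(g,t) hold.
Restrictor pairs — does the scope hold? (g1,t8):holds  (g2,t1):fails  (g2,t6):fails  (g2,t7):holds  (g4,t2):holds  (g4,t3):fails  (g4,t5):holds  (g4,t6):fails  (g5,t1):fails  (g5,t3):fails  (g7,t3):holds
Scope holds for 5 pair(s), so the sentence is false.

False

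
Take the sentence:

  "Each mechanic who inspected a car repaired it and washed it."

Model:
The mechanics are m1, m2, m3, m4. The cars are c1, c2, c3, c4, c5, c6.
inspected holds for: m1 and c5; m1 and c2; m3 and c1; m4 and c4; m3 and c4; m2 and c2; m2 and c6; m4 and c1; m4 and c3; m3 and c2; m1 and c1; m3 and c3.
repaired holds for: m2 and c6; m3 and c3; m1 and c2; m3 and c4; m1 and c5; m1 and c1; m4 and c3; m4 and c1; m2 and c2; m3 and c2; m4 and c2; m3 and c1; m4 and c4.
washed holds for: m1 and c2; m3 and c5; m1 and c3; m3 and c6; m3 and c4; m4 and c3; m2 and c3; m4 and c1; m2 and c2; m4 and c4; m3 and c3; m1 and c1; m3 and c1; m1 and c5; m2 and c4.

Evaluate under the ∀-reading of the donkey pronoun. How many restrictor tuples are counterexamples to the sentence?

2

"it" takes "a car" as antecedent — a donkey pronoun bound across the clause boundary.
Strong reading: for every (m,c) with inspected(m,c), repaired(m,c) ∧ washed(m,c).
Restrictor pairs: (m1,c1) ✓  (m1,c2) ✓  (m1,c5) ✓  (m2,c2) ✓  (m2,c6) ✗  (m3,c1) ✓  (m3,c2) ✗  (m3,c3) ✓  (m3,c4) ✓  (m4,c1) ✓  (m4,c3) ✓  (m4,c4) ✓
Counterexamples (restrictor pairs failing the scope): 2.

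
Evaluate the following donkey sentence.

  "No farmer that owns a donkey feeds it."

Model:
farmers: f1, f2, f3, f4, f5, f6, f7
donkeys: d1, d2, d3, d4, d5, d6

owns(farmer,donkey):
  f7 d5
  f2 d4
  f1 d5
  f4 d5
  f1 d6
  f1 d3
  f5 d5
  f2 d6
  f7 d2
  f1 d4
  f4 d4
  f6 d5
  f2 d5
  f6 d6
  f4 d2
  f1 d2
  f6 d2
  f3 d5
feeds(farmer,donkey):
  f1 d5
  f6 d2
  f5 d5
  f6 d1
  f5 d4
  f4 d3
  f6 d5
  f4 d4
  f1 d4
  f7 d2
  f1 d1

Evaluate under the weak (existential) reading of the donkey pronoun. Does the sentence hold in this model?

False

"it" takes "a donkey" as antecedent — a donkey pronoun bound across the clause boundary.
Truth condition: for no (f,d) with owns(f,d) does feeds(f,d) hold.
Restrictor pairs — does the scope hold? (f1,d2):fails  (f1,d3):fails  (f1,d4):holds  (f1,d5):holds  (f1,d6):fails  (f2,d4):fails  (f2,d5):fails  (f2,d6):fails  (f3,d5):fails  (f4,d2):fails  (f4,d4):holds  (f4,d5):fails  (f5,d5):holds  (f6,d2):holds  (f6,d5):holds  (f6,d6):fails  (f7,d2):holds  (f7,d5):fails
Scope holds for 7 pair(s), so the sentence is false.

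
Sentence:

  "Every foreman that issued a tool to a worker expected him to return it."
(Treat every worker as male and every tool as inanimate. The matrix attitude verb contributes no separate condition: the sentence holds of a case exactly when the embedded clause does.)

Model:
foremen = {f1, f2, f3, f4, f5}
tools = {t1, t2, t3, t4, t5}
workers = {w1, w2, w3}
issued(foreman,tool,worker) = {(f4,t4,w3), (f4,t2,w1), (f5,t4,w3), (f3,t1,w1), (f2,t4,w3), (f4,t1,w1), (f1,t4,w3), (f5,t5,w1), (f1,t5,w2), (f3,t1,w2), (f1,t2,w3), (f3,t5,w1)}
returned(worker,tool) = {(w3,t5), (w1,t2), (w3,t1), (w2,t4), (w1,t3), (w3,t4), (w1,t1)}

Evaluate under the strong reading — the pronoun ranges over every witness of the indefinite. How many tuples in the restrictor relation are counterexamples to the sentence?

"him" takes "a worker" as antecedent and "it" takes "a tool"; both are donkey pronouns co-varying with the restrictor.
Strong reading: for every (f,t,w) with issued(f,t,w), returned(w,t).
Restrictor triples: (f1,t2,w3)→returned(w3,t2) ✗  (f1,t4,w3)→returned(w3,t4) ✓  (f1,t5,w2)→returned(w2,t5) ✗  (f2,t4,w3)→returned(w3,t4) ✓  (f3,t1,w1)→returned(w1,t1) ✓  (f3,t1,w2)→returned(w2,t1) ✗  (f3,t5,w1)→returned(w1,t5) ✗  (f4,t1,w1)→returned(w1,t1) ✓  (f4,t2,w1)→returned(w1,t2) ✓  (f4,t4,w3)→returned(w3,t4) ✓  (f5,t4,w3)→returned(w3,t4) ✓  (f5,t5,w1)→returned(w1,t5) ✗
Counterexamples (restrictor triples failing the scope): 5.

5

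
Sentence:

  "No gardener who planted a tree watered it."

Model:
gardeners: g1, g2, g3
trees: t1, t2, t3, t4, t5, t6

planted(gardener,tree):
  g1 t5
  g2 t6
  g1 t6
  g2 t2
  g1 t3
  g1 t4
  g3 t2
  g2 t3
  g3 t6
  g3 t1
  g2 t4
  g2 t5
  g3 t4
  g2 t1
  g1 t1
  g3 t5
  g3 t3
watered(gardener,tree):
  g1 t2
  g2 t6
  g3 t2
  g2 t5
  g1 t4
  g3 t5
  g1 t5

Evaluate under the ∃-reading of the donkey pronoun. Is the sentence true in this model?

False

"it" takes "a tree" as antecedent — a donkey pronoun bound across the clause boundary.
Truth condition: for no (g,t) with planted(g,t) does watered(g,t) hold.
Restrictor pairs — does the scope hold? (g1,t1):fails  (g1,t3):fails  (g1,t4):holds  (g1,t5):holds  (g1,t6):fails  (g2,t1):fails  (g2,t2):fails  (g2,t3):fails  (g2,t4):fails  (g2,t5):holds  (g2,t6):holds  (g3,t1):fails  (g3,t2):holds  (g3,t3):fails  (g3,t4):fails  (g3,t5):holds  (g3,t6):fails
Scope holds for 6 pair(s), so the sentence is false.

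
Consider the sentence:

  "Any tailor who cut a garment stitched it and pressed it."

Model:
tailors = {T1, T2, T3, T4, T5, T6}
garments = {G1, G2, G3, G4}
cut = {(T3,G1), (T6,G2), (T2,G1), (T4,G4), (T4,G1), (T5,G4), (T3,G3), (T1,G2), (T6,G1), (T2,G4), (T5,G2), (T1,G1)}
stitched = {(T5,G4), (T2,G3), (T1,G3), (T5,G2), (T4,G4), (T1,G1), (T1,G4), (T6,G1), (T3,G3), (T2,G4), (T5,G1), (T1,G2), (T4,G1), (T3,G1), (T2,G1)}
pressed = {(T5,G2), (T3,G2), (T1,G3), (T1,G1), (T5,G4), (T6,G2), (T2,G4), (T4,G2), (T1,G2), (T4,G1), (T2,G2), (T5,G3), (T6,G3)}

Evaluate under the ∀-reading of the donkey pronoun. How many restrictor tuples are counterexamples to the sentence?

6

"it" takes "a garment" as antecedent — a donkey pronoun bound across the clause boundary.
Strong reading: for every (t,g) with cut(t,g), stitched(t,g) ∧ pressed(t,g).
Restrictor pairs: (T1,G1) ✓  (T1,G2) ✓  (T2,G1) ✗  (T2,G4) ✓  (T3,G1) ✗  (T3,G3) ✗  (T4,G1) ✓  (T4,G4) ✗  (T5,G2) ✓  (T5,G4) ✓  (T6,G1) ✗  (T6,G2) ✗
Counterexamples (restrictor pairs failing the scope): 6.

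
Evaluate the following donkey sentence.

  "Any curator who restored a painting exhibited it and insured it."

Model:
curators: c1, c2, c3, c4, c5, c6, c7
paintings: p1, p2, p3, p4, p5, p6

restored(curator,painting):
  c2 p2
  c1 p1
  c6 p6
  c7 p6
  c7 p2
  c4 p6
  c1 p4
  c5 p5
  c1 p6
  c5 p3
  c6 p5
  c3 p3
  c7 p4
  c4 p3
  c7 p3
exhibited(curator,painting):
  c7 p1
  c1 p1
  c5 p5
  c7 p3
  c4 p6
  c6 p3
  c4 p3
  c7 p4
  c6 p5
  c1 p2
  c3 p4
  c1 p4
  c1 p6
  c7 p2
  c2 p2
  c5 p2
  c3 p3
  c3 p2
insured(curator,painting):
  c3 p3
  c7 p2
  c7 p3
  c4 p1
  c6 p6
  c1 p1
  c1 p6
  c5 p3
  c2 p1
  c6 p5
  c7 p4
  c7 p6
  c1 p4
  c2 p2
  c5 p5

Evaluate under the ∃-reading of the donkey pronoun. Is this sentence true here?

False

"it" takes "a painting" as antecedent — a donkey pronoun bound across the clause boundary.
Weak reading: every curator c with some restored-painting has at least one restored-painting p such that exhibited(c,p) ∧ insured(c,p).
Per curator: c1:✓  c2:✓  c3:✓  c4:✗  c5:✓  c6:✓  c7:✓
c4 has no witness among its restored-paintings.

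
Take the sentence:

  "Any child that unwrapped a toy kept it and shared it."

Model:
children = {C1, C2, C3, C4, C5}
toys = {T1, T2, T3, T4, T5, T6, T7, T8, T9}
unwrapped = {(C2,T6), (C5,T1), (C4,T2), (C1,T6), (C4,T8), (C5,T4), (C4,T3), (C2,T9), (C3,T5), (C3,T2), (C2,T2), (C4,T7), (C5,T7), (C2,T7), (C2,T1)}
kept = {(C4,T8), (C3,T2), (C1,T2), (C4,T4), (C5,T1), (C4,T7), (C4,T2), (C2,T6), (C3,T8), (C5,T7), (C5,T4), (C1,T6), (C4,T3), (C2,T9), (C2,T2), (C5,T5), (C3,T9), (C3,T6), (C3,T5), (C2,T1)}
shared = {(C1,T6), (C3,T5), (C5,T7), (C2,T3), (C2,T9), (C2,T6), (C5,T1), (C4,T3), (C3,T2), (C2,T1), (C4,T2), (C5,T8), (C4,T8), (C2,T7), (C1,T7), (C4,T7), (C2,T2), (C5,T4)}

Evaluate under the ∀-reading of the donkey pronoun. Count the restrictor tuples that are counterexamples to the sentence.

"it" takes "a toy" as antecedent — a donkey pronoun bound across the clause boundary.
Strong reading: for every (c,t) with unwrapped(c,t), kept(c,t) ∧ shared(c,t).
Restrictor pairs: (C1,T6) ✓  (C2,T1) ✓  (C2,T2) ✓  (C2,T6) ✓  (C2,T7) ✗  (C2,T9) ✓  (C3,T2) ✓  (C3,T5) ✓  (C4,T2) ✓  (C4,T3) ✓  (C4,T7) ✓  (C4,T8) ✓  (C5,T1) ✓  (C5,T4) ✓  (C5,T7) ✓
Counterexamples (restrictor pairs failing the scope): 1.

1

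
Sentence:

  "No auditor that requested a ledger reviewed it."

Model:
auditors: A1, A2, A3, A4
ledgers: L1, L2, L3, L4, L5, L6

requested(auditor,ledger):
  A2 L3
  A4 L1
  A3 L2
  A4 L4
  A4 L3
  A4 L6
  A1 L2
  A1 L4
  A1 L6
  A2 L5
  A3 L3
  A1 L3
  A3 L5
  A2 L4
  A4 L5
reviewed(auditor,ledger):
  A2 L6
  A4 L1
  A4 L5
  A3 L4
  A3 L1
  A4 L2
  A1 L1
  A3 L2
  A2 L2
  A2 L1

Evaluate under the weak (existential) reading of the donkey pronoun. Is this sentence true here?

"it" takes "a ledger" as antecedent — a donkey pronoun bound across the clause boundary.
Truth condition: for no (a,l) with requested(a,l) does reviewed(a,l) hold.
Restrictor pairs — does the scope hold? (A1,L2):fails  (A1,L3):fails  (A1,L4):fails  (A1,L6):fails  (A2,L3):fails  (A2,L4):fails  (A2,L5):fails  (A3,L2):holds  (A3,L3):fails  (A3,L5):fails  (A4,L1):holds  (A4,L3):fails  (A4,L4):fails  (A4,L5):holds  (A4,L6):fails
Scope holds for 3 pair(s), so the sentence is false.

False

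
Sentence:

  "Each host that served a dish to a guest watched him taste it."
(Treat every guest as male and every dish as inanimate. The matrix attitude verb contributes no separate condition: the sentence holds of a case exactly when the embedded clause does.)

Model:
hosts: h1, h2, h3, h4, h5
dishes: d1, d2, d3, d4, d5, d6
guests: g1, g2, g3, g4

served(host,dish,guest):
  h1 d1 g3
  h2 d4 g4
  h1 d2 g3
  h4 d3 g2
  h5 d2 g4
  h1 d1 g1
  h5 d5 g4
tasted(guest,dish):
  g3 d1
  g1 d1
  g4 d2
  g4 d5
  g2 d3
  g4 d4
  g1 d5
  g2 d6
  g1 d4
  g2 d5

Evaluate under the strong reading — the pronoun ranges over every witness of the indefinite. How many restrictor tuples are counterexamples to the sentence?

1

"him" takes "a guest" as antecedent and "it" takes "a dish"; both are donkey pronouns co-varying with the restrictor.
Strong reading: for every (h,d,g) with served(h,d,g), tasted(g,d).
Restrictor triples: (h1,d1,g1)→tasted(g1,d1) ✓  (h1,d1,g3)→tasted(g3,d1) ✓  (h1,d2,g3)→tasted(g3,d2) ✗  (h2,d4,g4)→tasted(g4,d4) ✓  (h4,d3,g2)→tasted(g2,d3) ✓  (h5,d2,g4)→tasted(g4,d2) ✓  (h5,d5,g4)→tasted(g4,d5) ✓
Counterexamples (restrictor triples failing the scope): 1.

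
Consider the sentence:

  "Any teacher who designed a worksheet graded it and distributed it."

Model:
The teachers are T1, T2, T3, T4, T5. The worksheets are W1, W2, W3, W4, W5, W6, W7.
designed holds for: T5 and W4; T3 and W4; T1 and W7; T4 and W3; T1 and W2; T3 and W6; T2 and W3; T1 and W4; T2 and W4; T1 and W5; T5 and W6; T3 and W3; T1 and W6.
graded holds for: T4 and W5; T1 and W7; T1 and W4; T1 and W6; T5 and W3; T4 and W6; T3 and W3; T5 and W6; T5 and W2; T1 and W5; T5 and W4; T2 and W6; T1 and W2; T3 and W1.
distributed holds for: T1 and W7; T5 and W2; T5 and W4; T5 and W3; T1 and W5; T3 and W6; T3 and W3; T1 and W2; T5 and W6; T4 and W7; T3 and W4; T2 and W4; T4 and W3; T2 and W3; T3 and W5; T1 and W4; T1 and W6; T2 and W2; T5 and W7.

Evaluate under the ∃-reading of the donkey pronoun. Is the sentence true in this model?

"it" takes "a worksheet" as antecedent — a donkey pronoun bound across the clause boundary.
Weak reading: every teacher t with some designed-worksheet has at least one designed-worksheet w such that graded(t,w) ∧ distributed(t,w).
Per teacher: T1:✓  T2:✗  T3:✓  T4:✗  T5:✓
T2 has no witness among its designed-worksheets.

False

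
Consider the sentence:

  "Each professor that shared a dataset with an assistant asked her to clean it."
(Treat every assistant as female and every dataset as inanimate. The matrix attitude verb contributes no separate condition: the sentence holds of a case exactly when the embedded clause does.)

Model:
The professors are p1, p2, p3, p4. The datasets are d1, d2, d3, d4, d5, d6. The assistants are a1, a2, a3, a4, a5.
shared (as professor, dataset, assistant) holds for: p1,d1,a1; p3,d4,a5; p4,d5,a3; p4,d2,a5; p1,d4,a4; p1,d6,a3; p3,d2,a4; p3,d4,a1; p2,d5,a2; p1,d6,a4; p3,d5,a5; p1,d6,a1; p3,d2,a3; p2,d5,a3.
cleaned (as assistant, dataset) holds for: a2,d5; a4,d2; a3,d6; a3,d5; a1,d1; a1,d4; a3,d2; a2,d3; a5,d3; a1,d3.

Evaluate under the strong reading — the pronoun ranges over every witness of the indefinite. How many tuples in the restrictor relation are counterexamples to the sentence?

6

"her" takes "an assistant" as antecedent and "it" takes "a dataset"; both are donkey pronouns co-varying with the restrictor.
Strong reading: for every (p,d,a) with shared(p,d,a), cleaned(a,d).
Restrictor triples: (p1,d1,a1)→cleaned(a1,d1) ✓  (p1,d4,a4)→cleaned(a4,d4) ✗  (p1,d6,a1)→cleaned(a1,d6) ✗  (p1,d6,a3)→cleaned(a3,d6) ✓  (p1,d6,a4)→cleaned(a4,d6) ✗  (p2,d5,a2)→cleaned(a2,d5) ✓  (p2,d5,a3)→cleaned(a3,d5) ✓  (p3,d2,a3)→cleaned(a3,d2) ✓  (p3,d2,a4)→cleaned(a4,d2) ✓  (p3,d4,a1)→cleaned(a1,d4) ✓  (p3,d4,a5)→cleaned(a5,d4) ✗  (p3,d5,a5)→cleaned(a5,d5) ✗  (p4,d2,a5)→cleaned(a5,d2) ✗  (p4,d5,a3)→cleaned(a3,d5) ✓
Counterexamples (restrictor triples failing the scope): 6.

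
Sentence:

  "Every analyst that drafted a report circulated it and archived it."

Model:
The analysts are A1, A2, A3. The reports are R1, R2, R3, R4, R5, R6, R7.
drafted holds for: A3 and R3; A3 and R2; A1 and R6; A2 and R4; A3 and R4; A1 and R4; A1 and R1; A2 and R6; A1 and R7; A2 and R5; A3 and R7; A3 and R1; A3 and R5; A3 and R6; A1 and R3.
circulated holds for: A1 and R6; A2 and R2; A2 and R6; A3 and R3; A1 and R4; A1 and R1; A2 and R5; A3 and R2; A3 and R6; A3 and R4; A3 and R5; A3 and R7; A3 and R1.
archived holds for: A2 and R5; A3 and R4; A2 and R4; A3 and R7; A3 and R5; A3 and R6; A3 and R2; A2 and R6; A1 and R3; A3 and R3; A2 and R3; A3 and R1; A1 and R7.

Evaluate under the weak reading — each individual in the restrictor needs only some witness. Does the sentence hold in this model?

False

"it" takes "a report" as antecedent — a donkey pronoun bound across the clause boundary.
Weak reading: every analyst a with some drafted-report has at least one drafted-report r such that circulated(a,r) ∧ archived(a,r).
Per analyst: A1:✗  A2:✓  A3:✓
A1 has no witness among its drafted-reports.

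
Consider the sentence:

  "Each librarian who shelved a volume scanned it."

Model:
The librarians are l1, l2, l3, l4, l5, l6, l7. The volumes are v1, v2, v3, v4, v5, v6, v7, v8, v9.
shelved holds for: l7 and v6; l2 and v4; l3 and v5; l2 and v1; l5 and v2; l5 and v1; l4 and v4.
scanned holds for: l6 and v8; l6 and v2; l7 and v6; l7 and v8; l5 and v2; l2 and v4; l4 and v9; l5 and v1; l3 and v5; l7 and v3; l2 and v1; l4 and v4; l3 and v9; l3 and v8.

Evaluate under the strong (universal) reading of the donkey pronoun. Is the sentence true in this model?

"it" takes "a volume" as antecedent — a donkey pronoun bound across the clause boundary.
Strong reading: for every (l,v) with shelved(l,v), scanned(l,v).
Restrictor pairs: (l2,v1) ✓  (l2,v4) ✓  (l3,v5) ✓  (l4,v4) ✓  (l5,v1) ✓  (l5,v2) ✓  (l7,v6) ✓
Every restrictor pair satisfies the scope.

True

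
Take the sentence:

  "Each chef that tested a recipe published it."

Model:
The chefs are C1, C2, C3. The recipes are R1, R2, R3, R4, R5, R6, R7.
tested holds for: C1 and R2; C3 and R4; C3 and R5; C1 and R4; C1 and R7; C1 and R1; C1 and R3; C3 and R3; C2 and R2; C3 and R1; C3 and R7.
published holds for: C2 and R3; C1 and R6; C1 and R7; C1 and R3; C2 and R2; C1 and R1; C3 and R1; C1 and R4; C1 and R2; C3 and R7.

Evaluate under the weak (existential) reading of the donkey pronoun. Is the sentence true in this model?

True

"it" takes "a recipe" as antecedent — a donkey pronoun bound across the clause boundary.
Weak reading: every chef c with some tested-recipe has at least one tested-recipe r such that published(c,r).
Per chef: C1:✓  C2:✓  C3:✓
Every chef in the restrictor has a witness.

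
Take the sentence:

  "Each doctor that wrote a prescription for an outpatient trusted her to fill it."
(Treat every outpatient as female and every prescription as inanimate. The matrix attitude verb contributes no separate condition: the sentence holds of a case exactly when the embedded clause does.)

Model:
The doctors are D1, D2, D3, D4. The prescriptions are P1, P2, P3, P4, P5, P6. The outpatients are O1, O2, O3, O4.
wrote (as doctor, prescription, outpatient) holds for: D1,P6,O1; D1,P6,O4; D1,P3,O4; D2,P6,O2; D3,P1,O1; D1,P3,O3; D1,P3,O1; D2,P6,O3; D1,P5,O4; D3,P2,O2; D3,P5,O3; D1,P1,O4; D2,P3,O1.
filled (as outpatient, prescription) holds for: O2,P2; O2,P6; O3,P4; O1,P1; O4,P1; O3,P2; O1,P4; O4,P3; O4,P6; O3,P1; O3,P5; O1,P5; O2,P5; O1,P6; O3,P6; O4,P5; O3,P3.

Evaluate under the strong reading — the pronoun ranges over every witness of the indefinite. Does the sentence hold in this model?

"her" takes "an outpatient" as antecedent and "it" takes "a prescription"; both are donkey pronouns co-varying with the restrictor.
Strong reading: for every (d,p,o) with wrote(d,p,o), filled(o,p).
Restrictor triples: (D1,P1,O4)→filled(O4,P1) ✓  (D1,P3,O1)→filled(O1,P3) ✗  (D1,P3,O3)→filled(O3,P3) ✓  (D1,P3,O4)→filled(O4,P3) ✓  (D1,P5,O4)→filled(O4,P5) ✓  (D1,P6,O1)→filled(O1,P6) ✓  (D1,P6,O4)→filled(O4,P6) ✓  (D2,P3,O1)→filled(O1,P3) ✗  (D2,P6,O2)→filled(O2,P6) ✓  (D2,P6,O3)→filled(O3,P6) ✓  (D3,P1,O1)→filled(O1,P1) ✓  (D3,P2,O2)→filled(O2,P2) ✓  (D3,P5,O3)→filled(O3,P5) ✓
Counterexample: (D1,P3,O1) — filled(O1,P3) does not hold.

False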